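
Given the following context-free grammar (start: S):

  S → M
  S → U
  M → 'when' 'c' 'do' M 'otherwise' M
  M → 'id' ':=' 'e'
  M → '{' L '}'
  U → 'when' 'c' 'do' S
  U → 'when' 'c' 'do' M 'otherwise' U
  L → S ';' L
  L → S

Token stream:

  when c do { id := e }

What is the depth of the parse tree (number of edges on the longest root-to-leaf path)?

[S [U when c do [S [M { [L [S [M id := e]]] }]]]]

7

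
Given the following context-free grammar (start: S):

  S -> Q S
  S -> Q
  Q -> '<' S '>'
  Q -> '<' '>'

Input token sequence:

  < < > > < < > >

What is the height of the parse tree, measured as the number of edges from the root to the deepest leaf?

[S [Q < [S [Q < >]] >] [S [Q < [S [Q < >]] >]]]

5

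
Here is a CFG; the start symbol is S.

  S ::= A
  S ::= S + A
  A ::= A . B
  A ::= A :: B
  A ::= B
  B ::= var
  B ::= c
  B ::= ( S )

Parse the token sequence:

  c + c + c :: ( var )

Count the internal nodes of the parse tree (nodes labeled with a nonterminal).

14

[S [S [S [A [B c]]] + [A [B c]]] + [A [A [B c]] :: [B ( [S [A [B var]]] )]]]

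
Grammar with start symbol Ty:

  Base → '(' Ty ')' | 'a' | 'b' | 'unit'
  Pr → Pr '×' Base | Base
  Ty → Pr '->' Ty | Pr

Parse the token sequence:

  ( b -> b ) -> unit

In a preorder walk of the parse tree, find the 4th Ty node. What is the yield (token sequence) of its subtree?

[Ty [Pr [Base ( [Ty [Pr [Base b]] -> [Ty [Pr [Base b]]]] )]] -> [Ty [Pr [Base unit]]]]

unit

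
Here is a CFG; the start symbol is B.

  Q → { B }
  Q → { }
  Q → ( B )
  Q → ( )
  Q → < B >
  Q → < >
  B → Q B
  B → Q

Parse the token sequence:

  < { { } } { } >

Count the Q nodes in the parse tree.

4

[B [Q < [B [Q { [B [Q { }]] }] [B [Q { }]]] >]]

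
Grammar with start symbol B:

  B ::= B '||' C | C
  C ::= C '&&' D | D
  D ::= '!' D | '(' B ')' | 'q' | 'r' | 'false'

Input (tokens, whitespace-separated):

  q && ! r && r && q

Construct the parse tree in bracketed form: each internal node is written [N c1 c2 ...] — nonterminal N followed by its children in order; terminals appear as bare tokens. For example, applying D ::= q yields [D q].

B
C
C && D
C && D && D
C && D && D && D
D && D && D && D
q && D && D && D
q && ! D && D && D
q && ! r && D && D
q && ! r && r && D
q && ! r && r && q

[B [C [C [C [C [D q]] && [D ! [D r]]] && [D r]] && [D q]]]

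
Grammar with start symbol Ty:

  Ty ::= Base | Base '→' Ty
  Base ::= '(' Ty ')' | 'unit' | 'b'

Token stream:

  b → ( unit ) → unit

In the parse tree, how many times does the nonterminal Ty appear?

4

[Ty [Base b] → [Ty [Base ( [Ty [Base unit]] )] → [Ty [Base unit]]]]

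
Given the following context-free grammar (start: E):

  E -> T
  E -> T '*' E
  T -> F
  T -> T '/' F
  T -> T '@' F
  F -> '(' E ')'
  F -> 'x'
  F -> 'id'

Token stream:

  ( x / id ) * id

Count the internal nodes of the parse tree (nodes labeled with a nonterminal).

[E [T [F ( [E [T [T [F x]] / [F id]]] )]] * [E [T [F id]]]]

11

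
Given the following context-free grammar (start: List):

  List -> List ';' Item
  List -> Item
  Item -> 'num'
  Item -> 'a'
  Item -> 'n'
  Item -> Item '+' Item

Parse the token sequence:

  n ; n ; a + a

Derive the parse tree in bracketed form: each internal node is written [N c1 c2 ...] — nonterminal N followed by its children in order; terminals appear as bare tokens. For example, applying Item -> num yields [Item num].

[List [List [List [Item n]] ; [Item n]] ; [Item [Item a] + [Item a]]]

List
List ; Item
List ; Item ; Item
Item ; Item ; Item
n ; Item ; Item
n ; n ; Item
n ; n ; Item + Item
n ; n ; a + Item
n ; n ; a + a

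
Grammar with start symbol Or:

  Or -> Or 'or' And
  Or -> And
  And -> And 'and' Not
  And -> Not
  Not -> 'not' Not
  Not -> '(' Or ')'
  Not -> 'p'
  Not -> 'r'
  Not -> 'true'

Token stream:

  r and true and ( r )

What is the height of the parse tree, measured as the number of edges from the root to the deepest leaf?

[Or [And [And [And [Not r]] and [Not true]] and [Not ( [Or [And [Not r]]] )]]]

6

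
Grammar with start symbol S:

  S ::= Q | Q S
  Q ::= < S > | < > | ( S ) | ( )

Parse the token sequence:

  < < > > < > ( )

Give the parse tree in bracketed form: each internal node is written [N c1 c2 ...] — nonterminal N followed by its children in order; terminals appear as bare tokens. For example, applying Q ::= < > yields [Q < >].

[S [Q < [S [Q < >]] >] [S [Q < >] [S [Q ( )]]]]

S
Q S
< S > S
< Q > S
< < > > S
< < > > Q S
< < > > < > S
< < > > < > Q
< < > > < > ( )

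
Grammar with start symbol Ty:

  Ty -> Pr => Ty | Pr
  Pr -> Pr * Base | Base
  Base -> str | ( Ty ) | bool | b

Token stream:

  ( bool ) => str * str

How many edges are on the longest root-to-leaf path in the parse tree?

[Ty [Pr [Base ( [Ty [Pr [Base bool]]] )]] => [Ty [Pr [Pr [Base str]] * [Base str]]]]

6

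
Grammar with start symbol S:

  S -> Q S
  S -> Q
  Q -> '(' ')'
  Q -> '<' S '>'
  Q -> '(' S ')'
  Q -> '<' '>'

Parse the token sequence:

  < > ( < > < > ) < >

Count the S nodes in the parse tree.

5

[S [Q < >] [S [Q ( [S [Q < >] [S [Q < >]]] )] [S [Q < >]]]]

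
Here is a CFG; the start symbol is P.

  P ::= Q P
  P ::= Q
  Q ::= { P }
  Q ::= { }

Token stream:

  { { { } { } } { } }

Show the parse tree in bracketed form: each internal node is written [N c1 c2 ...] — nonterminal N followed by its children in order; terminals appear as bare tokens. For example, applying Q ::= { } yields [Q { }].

P
Q
{ P }
{ Q P }
{ { P } P }
{ { Q P } P }
{ { { } P } P }
{ { { } Q } P }
{ { { } { } } P }
{ { { } { } } Q }
{ { { } { } } { } }

[P [Q { [P [Q { [P [Q { }] [P [Q { }]]] }] [P [Q { }]]] }]]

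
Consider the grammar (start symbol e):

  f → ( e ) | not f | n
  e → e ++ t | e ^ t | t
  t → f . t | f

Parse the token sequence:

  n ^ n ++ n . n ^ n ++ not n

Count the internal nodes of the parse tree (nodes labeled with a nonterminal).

[e [e [e [e [e [t [f n]]] ^ [t [f n]]] ++ [t [f n] . [t [f n]]]] ^ [t [f n]]] ++ [t [f not [f n]]]]

18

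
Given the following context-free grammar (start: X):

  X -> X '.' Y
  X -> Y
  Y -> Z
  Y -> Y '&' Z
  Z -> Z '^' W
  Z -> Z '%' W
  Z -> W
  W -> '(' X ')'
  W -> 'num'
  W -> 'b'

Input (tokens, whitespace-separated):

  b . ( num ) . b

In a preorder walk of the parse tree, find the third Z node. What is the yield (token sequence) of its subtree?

num

[X [X [X [Y [Z [W b]]]] . [Y [Z [W ( [X [Y [Z [W num]]]] )]]]] . [Y [Z [W b]]]]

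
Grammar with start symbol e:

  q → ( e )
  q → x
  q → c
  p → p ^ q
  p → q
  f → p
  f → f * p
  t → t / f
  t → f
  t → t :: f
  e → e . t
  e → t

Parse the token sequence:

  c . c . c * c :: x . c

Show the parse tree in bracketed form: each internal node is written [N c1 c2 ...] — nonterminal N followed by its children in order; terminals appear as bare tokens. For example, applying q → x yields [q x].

[e [e [e [e [t [f [p [q c]]]]] . [t [f [p [q c]]]]] . [t [t [f [f [p [q c]]] * [p [q c]]]] :: [f [p [q x]]]]] . [t [f [p [q c]]]]]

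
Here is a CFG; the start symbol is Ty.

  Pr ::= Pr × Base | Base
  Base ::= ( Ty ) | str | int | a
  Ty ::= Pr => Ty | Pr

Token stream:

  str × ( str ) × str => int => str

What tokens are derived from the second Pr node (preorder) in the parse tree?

[Ty [Pr [Pr [Pr [Base str]] × [Base ( [Ty [Pr [Base str]]] )]] × [Base str]] => [Ty [Pr [Base int]] => [Ty [Pr [Base str]]]]]

str × ( str )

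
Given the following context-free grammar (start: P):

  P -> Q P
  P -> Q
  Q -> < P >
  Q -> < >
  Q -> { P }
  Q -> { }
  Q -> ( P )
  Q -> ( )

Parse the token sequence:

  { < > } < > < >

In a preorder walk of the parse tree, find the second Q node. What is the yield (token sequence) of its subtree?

< >

[P [Q { [P [Q < >]] }] [P [Q < >] [P [Q < >]]]]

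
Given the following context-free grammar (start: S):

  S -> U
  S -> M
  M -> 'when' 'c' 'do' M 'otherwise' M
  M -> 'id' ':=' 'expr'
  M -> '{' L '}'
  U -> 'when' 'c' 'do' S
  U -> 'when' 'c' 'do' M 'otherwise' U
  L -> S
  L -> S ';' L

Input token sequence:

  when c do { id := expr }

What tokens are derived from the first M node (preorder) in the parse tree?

{ id := expr }

[S [U when c do [S [M { [L [S [M id := expr]]] }]]]]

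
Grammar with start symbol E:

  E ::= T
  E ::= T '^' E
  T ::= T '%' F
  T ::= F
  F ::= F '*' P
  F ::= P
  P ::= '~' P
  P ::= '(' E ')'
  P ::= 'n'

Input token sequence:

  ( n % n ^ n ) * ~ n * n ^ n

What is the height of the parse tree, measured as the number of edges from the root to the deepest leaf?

[E [T [F [F [F [P ( [E [T [T [F [P n]]] % [F [P n]]] ^ [E [T [F [P n]]]]] )]] * [P ~ [P n]]] * [P n]]] ^ [E [T [F [P n]]]]]

11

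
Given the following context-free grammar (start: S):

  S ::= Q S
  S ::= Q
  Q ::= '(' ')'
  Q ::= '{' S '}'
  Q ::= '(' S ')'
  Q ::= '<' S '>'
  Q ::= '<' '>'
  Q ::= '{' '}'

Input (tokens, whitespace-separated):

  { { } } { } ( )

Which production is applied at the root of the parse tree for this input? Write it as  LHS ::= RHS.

S ::= Q S

[S [Q { [S [Q { }]] }] [S [Q { }] [S [Q ( )]]]]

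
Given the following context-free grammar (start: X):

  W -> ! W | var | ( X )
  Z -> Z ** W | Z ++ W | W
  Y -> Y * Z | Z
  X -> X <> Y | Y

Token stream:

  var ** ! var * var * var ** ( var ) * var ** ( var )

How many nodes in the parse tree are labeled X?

3

[X [Y [Y [Y [Y [Z [Z [W var]] ** [W ! [W var]]]] * [Z [W var]]] * [Z [Z [W var]] ** [W ( [X [Y [Z [W var]]]] )]]] * [Z [Z [W var]] ** [W ( [X [Y [Z [W var]]]] )]]]]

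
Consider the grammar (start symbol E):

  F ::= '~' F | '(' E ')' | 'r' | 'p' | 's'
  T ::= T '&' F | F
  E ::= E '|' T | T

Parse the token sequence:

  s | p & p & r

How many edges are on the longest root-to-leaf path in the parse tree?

5

[E [E [T [F s]]] | [T [T [T [F p]] & [F p]] & [F r]]]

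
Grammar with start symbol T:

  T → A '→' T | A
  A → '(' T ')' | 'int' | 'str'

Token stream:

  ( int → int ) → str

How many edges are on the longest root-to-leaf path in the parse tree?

[T [A ( [T [A int] → [T [A int]]] )] → [T [A str]]]

5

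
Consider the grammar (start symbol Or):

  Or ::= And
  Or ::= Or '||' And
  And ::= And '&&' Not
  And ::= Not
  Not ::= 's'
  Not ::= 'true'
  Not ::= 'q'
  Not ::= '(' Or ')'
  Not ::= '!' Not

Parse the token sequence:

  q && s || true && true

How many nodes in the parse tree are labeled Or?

[Or [Or [And [And [Not q]] && [Not s]]] || [And [And [Not true]] && [Not true]]]

2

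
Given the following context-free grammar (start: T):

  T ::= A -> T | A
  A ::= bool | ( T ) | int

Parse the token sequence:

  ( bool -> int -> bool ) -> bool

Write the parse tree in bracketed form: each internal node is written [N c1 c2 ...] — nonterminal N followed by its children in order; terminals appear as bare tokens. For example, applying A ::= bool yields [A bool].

[T [A ( [T [A bool] -> [T [A int] -> [T [A bool]]]] )] -> [T [A bool]]]

T
A -> T
( T ) -> T
( A -> T ) -> T
( bool -> T ) -> T
( bool -> A -> T ) -> T
( bool -> int -> T ) -> T
( bool -> int -> A ) -> T
( bool -> int -> bool ) -> T
( bool -> int -> bool ) -> A
( bool -> int -> bool ) -> bool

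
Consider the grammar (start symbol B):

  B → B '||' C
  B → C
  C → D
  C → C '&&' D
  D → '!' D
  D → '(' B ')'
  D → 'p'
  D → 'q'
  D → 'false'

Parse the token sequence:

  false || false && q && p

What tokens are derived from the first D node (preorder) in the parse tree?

[B [B [C [D false]]] || [C [C [C [D false]] && [D q]] && [D p]]]

false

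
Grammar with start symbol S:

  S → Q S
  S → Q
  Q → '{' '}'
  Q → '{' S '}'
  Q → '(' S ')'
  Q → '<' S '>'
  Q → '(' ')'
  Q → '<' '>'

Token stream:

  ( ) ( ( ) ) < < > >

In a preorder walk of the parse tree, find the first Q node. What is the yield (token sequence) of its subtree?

( )

[S [Q ( )] [S [Q ( [S [Q ( )]] )] [S [Q < [S [Q < >]] >]]]]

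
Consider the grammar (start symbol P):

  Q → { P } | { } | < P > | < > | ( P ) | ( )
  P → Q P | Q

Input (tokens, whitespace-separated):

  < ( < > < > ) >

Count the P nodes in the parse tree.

4

[P [Q < [P [Q ( [P [Q < >] [P [Q < >]]] )]] >]]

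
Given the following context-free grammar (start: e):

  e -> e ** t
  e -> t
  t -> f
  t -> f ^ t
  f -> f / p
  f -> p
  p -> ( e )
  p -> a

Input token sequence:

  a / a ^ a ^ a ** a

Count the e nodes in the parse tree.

[e [e [t [f [f [p a]] / [p a]] ^ [t [f [p a]] ^ [t [f [p a]]]]]] ** [t [f [p a]]]]

2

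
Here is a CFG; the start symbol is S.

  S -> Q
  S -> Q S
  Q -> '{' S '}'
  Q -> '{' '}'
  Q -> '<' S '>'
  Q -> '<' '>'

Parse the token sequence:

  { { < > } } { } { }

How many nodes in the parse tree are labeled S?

[S [Q { [S [Q { [S [Q < >]] }]] }] [S [Q { }] [S [Q { }]]]]

5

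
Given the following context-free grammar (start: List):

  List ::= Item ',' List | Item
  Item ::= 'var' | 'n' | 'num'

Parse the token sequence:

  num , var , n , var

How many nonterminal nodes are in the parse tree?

8

[List [Item num] , [List [Item var] , [List [Item n] , [List [Item var]]]]]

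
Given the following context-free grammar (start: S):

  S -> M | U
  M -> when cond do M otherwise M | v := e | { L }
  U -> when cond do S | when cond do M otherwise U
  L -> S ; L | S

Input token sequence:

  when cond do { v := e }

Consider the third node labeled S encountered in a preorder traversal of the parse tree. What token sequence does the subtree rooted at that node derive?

v := e

[S [U when cond do [S [M { [L [S [M v := e]]] }]]]]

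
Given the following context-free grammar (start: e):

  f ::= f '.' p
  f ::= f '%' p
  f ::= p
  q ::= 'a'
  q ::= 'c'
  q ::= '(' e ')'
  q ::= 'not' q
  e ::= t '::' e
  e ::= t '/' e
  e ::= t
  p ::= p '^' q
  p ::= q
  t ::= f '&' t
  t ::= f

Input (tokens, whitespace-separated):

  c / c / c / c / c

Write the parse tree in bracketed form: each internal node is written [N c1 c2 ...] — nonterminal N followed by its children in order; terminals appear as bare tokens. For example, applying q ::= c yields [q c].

[e [t [f [p [q c]]]] / [e [t [f [p [q c]]]] / [e [t [f [p [q c]]]] / [e [t [f [p [q c]]]] / [e [t [f [p [q c]]]]]]]]]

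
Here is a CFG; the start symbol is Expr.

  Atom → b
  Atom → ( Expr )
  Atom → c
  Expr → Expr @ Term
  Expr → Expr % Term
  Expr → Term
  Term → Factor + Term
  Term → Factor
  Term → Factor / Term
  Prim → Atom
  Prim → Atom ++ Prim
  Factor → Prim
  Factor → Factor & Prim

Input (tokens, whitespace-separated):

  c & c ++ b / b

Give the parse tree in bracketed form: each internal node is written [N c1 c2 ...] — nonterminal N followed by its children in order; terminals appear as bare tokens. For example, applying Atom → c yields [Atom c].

Expr
Term
Factor / Term
Factor & Prim / Term
Prim & Prim / Term
Atom & Prim / Term
c & Prim / Term
c & Atom ++ Prim / Term
c & c ++ Prim / Term
c & c ++ Atom / Term
c & c ++ b / Term
c & c ++ b / Factor
c & c ++ b / Prim
c & c ++ b / Atom
c & c ++ b / b

[Expr [Term [Factor [Factor [Prim [Atom c]]] & [Prim [Atom c] ++ [Prim [Atom b]]]] / [Term [Factor [Prim [Atom b]]]]]]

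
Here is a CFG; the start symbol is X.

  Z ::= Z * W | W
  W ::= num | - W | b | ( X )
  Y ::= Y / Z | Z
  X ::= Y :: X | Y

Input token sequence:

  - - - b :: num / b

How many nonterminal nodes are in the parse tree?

[X [Y [Z [W - [W - [W - [W b]]]]]] :: [X [Y [Y [Z [W num]]] / [Z [W b]]]]]

14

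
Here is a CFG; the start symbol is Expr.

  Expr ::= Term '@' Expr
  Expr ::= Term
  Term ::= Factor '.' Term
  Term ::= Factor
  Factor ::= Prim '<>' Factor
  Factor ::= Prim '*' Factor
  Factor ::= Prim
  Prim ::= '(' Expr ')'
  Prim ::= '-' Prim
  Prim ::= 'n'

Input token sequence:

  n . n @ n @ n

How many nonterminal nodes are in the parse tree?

[Expr [Term [Factor [Prim n]] . [Term [Factor [Prim n]]]] @ [Expr [Term [Factor [Prim n]]] @ [Expr [Term [Factor [Prim n]]]]]]

15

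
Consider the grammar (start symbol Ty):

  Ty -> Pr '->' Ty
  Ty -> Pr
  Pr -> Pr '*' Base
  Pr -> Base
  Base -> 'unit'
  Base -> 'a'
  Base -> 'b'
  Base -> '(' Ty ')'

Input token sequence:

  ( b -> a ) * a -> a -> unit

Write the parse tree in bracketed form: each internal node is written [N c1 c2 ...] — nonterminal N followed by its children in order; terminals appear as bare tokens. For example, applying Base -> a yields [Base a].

Ty
Pr -> Ty
Pr * Base -> Ty
Base * Base -> Ty
( Ty ) * Base -> Ty
( Pr -> Ty ) * Base -> Ty
( Base -> Ty ) * Base -> Ty
( b -> Ty ) * Base -> Ty
( b -> Pr ) * Base -> Ty
( b -> Base ) * Base -> Ty
( b -> a ) * Base -> Ty
( b -> a ) * a -> Ty
( b -> a ) * a -> Pr -> Ty
( b -> a ) * a -> Base -> Ty
( b -> a ) * a -> a -> Ty
( b -> a ) * a -> a -> Pr
( b -> a ) * a -> a -> Base
( b -> a ) * a -> a -> unit

[Ty [Pr [Pr [Base ( [Ty [Pr [Base b]] -> [Ty [Pr [Base a]]]] )]] * [Base a]] -> [Ty [Pr [Base a]] -> [Ty [Pr [Base unit]]]]]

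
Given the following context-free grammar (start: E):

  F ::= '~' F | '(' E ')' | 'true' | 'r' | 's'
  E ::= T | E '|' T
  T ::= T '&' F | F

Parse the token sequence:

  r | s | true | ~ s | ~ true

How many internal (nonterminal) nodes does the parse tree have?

[E [E [E [E [E [T [F r]]] | [T [F s]]] | [T [F true]]] | [T [F ~ [F s]]]] | [T [F ~ [F true]]]]

17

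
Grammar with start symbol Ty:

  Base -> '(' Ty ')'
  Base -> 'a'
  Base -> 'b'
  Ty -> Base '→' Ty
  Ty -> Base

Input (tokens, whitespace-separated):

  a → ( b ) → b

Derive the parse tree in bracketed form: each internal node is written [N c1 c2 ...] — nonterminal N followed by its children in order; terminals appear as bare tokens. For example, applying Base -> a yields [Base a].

[Ty [Base a] → [Ty [Base ( [Ty [Base b]] )] → [Ty [Base b]]]]

Ty
Base → Ty
a → Ty
a → Base → Ty
a → ( Ty ) → Ty
a → ( Base ) → Ty
a → ( b ) → Ty
a → ( b ) → Base
a → ( b ) → b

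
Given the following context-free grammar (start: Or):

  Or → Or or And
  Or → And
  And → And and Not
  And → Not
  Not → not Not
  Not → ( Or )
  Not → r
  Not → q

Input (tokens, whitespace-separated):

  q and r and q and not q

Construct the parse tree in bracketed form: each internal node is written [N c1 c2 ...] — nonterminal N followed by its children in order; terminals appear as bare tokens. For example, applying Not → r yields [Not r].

Or
And
And and Not
And and Not and Not
And and Not and Not and Not
Not and Not and Not and Not
q and Not and Not and Not
q and r and Not and Not
q and r and q and Not
q and r and q and not Not
q and r and q and not q

[Or [And [And [And [And [Not q]] and [Not r]] and [Not q]] and [Not not [Not q]]]]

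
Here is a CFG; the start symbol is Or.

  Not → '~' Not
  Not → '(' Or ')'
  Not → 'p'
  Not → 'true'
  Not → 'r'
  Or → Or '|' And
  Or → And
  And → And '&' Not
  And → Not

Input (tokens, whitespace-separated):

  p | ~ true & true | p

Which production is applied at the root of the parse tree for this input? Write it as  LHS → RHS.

Or → Or '|' And

[Or [Or [Or [And [Not p]]] | [And [And [Not ~ [Not true]]] & [Not true]]] | [And [Not p]]]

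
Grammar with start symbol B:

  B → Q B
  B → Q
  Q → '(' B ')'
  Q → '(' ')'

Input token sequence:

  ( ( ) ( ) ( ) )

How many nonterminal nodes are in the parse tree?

8

[B [Q ( [B [Q ( )] [B [Q ( )] [B [Q ( )]]]] )]]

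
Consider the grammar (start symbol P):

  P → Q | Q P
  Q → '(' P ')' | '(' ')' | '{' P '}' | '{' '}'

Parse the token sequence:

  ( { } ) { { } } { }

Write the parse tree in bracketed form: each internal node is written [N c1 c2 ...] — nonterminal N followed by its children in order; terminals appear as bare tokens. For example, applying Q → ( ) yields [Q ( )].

[P [Q ( [P [Q { }]] )] [P [Q { [P [Q { }]] }] [P [Q { }]]]]

P
Q P
( P ) P
( Q ) P
( { } ) P
( { } ) Q P
( { } ) { P } P
( { } ) { Q } P
( { } ) { { } } P
( { } ) { { } } Q
( { } ) { { } } { }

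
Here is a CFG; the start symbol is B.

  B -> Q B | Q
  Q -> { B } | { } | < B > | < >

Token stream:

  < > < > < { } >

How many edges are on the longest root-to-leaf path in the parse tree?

6

[B [Q < >] [B [Q < >] [B [Q < [B [Q { }]] >]]]]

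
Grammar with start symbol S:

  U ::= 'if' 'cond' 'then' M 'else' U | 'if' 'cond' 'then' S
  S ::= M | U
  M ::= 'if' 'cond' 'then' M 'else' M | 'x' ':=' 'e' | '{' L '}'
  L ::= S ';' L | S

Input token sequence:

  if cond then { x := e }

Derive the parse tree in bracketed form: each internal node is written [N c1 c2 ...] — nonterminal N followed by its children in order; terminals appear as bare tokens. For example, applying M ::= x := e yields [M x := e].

S
U
if cond then S
if cond then M
if cond then { L }
if cond then { S }
if cond then { M }
if cond then { x := e }

[S [U if cond then [S [M { [L [S [M x := e]]] }]]]]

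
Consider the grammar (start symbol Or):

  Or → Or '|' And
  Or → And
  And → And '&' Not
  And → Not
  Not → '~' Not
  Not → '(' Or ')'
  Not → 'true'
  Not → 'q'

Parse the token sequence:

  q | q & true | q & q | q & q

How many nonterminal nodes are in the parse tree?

[Or [Or [Or [Or [And [Not q]]] | [And [And [Not q]] & [Not true]]] | [And [And [Not q]] & [Not q]]] | [And [And [Not q]] & [Not q]]]

18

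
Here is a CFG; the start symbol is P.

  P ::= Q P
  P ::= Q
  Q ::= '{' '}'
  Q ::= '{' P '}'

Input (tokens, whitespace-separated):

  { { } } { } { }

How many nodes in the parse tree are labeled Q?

4

[P [Q { [P [Q { }]] }] [P [Q { }] [P [Q { }]]]]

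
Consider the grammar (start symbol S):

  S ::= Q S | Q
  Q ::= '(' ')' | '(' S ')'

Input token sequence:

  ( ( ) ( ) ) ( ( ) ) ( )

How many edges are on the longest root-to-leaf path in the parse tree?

5

[S [Q ( [S [Q ( )] [S [Q ( )]]] )] [S [Q ( [S [Q ( )]] )] [S [Q ( )]]]]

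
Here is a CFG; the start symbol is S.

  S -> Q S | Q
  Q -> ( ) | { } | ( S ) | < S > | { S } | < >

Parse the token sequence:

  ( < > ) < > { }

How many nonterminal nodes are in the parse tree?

8

[S [Q ( [S [Q < >]] )] [S [Q < >] [S [Q { }]]]]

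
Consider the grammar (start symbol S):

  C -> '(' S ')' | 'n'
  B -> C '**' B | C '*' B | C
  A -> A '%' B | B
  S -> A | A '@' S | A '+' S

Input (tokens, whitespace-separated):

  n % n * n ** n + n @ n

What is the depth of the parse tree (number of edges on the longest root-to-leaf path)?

[S [A [A [B [C n]]] % [B [C n] * [B [C n] ** [B [C n]]]]] + [S [A [B [C n]]] @ [S [A [B [C n]]]]]]

6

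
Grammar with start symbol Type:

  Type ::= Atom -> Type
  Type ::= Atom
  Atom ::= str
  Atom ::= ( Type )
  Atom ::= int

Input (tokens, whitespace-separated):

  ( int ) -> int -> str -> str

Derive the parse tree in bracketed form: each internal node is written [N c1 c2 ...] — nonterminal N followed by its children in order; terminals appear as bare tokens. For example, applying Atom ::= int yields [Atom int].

[Type [Atom ( [Type [Atom int]] )] -> [Type [Atom int] -> [Type [Atom str] -> [Type [Atom str]]]]]

Type
Atom -> Type
( Type ) -> Type
( Atom ) -> Type
( int ) -> Type
( int ) -> Atom -> Type
( int ) -> int -> Type
( int ) -> int -> Atom -> Type
( int ) -> int -> str -> Type
( int ) -> int -> str -> Atom
( int ) -> int -> str -> str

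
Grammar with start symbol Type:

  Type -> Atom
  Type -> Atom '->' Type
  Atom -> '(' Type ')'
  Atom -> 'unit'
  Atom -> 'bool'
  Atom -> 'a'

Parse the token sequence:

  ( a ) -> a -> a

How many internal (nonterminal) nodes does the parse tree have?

[Type [Atom ( [Type [Atom a]] )] -> [Type [Atom a] -> [Type [Atom a]]]]

8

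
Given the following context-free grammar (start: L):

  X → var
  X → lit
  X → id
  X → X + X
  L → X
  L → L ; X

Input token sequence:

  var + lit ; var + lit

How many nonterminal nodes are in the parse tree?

[L [L [X [X var] + [X lit]]] ; [X [X var] + [X lit]]]

8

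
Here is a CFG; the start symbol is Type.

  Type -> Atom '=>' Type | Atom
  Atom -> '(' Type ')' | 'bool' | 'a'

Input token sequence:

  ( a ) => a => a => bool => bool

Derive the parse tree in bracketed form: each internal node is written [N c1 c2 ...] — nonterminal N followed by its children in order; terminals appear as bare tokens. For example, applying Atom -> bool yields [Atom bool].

[Type [Atom ( [Type [Atom a]] )] => [Type [Atom a] => [Type [Atom a] => [Type [Atom bool] => [Type [Atom bool]]]]]]

Type
Atom => Type
( Type ) => Type
( Atom ) => Type
( a ) => Type
( a ) => Atom => Type
( a ) => a => Type
( a ) => a => Atom => Type
( a ) => a => a => Type
( a ) => a => a => Atom => Type
( a ) => a => a => bool => Type
( a ) => a => a => bool => Atom
( a ) => a => a => bool => bool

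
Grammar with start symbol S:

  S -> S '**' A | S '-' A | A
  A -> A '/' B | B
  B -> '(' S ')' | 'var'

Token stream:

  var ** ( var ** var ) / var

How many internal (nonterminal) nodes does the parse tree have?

[S [S [A [B var]]] ** [A [A [B ( [S [S [A [B var]]] ** [A [B var]]] )]] / [B var]]]

14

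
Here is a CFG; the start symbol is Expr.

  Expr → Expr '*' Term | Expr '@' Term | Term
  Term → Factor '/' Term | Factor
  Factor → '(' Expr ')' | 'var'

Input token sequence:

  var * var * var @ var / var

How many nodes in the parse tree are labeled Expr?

4

[Expr [Expr [Expr [Expr [Term [Factor var]]] * [Term [Factor var]]] * [Term [Factor var]]] @ [Term [Factor var] / [Term [Factor var]]]]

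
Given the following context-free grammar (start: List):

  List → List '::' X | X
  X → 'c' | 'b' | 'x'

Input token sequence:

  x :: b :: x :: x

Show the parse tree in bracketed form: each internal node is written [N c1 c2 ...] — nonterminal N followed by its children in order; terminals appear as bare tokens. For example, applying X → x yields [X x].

List
List :: X
List :: X :: X
List :: X :: X :: X
X :: X :: X :: X
x :: X :: X :: X
x :: b :: X :: X
x :: b :: x :: X
x :: b :: x :: x

[List [List [List [List [X x]] :: [X b]] :: [X x]] :: [X x]]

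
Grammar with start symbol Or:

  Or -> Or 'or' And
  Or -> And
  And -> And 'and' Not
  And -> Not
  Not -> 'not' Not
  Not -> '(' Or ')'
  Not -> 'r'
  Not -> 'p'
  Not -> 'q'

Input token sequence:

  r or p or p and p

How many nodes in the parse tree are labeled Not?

[Or [Or [Or [And [Not r]]] or [And [Not p]]] or [And [And [Not p]] and [Not p]]]

4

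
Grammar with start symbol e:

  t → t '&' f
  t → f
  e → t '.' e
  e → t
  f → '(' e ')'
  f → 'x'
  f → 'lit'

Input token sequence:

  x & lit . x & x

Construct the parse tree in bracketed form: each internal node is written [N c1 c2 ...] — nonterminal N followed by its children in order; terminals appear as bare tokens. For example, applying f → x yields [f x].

e
t . e
t & f . e
f & f . e
x & f . e
x & lit . e
x & lit . t
x & lit . t & f
x & lit . f & f
x & lit . x & f
x & lit . x & x

[e [t [t [f x]] & [f lit]] . [e [t [t [f x]] & [f x]]]]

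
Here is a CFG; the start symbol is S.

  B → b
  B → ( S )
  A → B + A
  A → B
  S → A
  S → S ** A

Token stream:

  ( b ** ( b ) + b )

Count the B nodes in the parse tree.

[S [A [B ( [S [S [A [B b]]] ** [A [B ( [S [A [B b]]] )] + [A [B b]]]] )]]]

5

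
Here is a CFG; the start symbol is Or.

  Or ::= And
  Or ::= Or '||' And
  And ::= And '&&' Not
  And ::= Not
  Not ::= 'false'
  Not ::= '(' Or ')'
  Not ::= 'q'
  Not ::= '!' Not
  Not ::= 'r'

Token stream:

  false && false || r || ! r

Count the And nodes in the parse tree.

[Or [Or [Or [And [And [Not false]] && [Not false]]] || [And [Not r]]] || [And [Not ! [Not r]]]]

4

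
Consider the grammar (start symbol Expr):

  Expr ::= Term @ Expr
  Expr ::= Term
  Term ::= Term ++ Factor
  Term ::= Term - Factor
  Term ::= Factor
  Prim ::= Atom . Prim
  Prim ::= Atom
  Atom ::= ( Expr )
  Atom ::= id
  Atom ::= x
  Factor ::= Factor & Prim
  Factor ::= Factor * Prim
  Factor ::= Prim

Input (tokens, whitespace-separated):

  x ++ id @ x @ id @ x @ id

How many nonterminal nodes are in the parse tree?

[Expr [Term [Term [Factor [Prim [Atom x]]]] ++ [Factor [Prim [Atom id]]]] @ [Expr [Term [Factor [Prim [Atom x]]]] @ [Expr [Term [Factor [Prim [Atom id]]]] @ [Expr [Term [Factor [Prim [Atom x]]]] @ [Expr [Term [Factor [Prim [Atom id]]]]]]]]]

29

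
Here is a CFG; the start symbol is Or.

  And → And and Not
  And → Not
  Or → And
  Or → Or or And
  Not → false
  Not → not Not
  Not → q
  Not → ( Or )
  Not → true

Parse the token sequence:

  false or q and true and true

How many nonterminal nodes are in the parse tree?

[Or [Or [And [Not false]]] or [And [And [And [Not q]] and [Not true]] and [Not true]]]

10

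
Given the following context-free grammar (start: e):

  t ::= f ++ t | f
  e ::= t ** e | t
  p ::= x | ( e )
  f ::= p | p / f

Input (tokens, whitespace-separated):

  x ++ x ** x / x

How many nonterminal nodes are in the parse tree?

13

[e [t [f [p x]] ++ [t [f [p x]]]] ** [e [t [f [p x] / [f [p x]]]]]]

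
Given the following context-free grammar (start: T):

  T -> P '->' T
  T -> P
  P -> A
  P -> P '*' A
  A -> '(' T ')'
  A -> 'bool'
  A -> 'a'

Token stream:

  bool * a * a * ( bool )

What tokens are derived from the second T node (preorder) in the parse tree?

bool

[T [P [P [P [P [A bool]] * [A a]] * [A a]] * [A ( [T [P [A bool]]] )]]]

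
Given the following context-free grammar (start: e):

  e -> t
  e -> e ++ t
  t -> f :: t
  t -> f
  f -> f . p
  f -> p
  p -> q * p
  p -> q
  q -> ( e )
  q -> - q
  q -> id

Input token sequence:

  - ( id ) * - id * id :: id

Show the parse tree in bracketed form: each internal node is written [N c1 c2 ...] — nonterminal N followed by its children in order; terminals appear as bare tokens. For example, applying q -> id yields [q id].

e
t
f :: t
p :: t
q * p :: t
- q * p :: t
- ( e ) * p :: t
- ( t ) * p :: t
- ( f ) * p :: t
- ( p ) * p :: t
- ( q ) * p :: t
- ( id ) * p :: t
- ( id ) * q * p :: t
- ( id ) * - q * p :: t
- ( id ) * - id * p :: t
- ( id ) * - id * q :: t
- ( id ) * - id * id :: t
- ( id ) * - id * id :: f
- ( id ) * - id * id :: p
- ( id ) * - id * id :: q
- ( id ) * - id * id :: id

[e [t [f [p [q - [q ( [e [t [f [p [q id]]]]] )]] * [p [q - [q id]] * [p [q id]]]]] :: [t [f [p [q id]]]]]]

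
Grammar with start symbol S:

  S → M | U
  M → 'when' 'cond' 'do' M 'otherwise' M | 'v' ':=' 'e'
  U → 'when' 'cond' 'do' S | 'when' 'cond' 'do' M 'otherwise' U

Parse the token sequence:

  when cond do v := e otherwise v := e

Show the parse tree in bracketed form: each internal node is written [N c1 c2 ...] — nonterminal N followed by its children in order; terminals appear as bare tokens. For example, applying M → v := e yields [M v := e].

[S [M when cond do [M v := e] otherwise [M v := e]]]

S
M
when cond do M otherwise M
when cond do v := e otherwise M
when cond do v := e otherwise v := e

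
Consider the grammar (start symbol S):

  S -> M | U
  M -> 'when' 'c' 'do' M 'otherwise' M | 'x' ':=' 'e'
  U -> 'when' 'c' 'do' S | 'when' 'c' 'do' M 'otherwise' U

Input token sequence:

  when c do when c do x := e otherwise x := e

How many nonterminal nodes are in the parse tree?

[S [U when c do [S [M when c do [M x := e] otherwise [M x := e]]]]]

6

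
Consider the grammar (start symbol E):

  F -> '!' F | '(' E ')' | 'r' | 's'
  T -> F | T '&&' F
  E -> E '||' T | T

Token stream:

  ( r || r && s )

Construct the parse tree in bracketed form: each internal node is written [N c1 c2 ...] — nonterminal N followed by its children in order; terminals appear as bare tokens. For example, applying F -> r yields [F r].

E
T
F
( E )
( E || T )
( T || T )
( F || T )
( r || T )
( r || T && F )
( r || F && F )
( r || r && F )
( r || r && s )

[E [T [F ( [E [E [T [F r]]] || [T [T [F r]] && [F s]]] )]]]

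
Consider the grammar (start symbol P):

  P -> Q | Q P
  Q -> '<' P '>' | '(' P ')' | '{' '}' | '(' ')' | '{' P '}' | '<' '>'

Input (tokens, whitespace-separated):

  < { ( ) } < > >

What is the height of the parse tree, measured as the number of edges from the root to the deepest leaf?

6

[P [Q < [P [Q { [P [Q ( )]] }] [P [Q < >]]] >]]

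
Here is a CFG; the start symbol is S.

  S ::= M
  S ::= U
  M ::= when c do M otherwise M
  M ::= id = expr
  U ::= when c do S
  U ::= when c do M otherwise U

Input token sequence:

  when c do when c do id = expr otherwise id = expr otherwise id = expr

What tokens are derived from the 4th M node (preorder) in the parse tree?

[S [M when c do [M when c do [M id = expr] otherwise [M id = expr]] otherwise [M id = expr]]]

id = expr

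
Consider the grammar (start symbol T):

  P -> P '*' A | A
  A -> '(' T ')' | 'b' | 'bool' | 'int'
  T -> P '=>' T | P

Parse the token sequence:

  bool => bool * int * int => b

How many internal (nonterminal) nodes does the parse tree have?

[T [P [A bool]] => [T [P [P [P [A bool]] * [A int]] * [A int]] => [T [P [A b]]]]]

13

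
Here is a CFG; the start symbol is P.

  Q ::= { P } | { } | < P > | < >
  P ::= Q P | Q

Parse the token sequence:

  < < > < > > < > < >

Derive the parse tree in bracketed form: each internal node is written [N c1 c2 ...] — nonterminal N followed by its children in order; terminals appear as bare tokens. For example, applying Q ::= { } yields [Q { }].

[P [Q < [P [Q < >] [P [Q < >]]] >] [P [Q < >] [P [Q < >]]]]

P
Q P
< P > P
< Q P > P
< < > P > P
< < > Q > P
< < > < > > P
< < > < > > Q P
< < > < > > < > P
< < > < > > < > Q
< < > < > > < > < >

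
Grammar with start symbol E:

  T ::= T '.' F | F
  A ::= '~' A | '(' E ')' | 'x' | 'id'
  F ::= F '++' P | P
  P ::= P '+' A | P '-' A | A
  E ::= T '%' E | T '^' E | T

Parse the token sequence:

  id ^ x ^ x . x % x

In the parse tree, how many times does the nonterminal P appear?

5

[E [T [F [P [A id]]]] ^ [E [T [F [P [A x]]]] ^ [E [T [T [F [P [A x]]]] . [F [P [A x]]]] % [E [T [F [P [A x]]]]]]]]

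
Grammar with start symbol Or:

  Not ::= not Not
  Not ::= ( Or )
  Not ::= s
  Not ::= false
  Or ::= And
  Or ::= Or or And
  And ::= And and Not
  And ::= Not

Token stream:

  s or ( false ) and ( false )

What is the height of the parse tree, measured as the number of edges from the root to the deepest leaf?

[Or [Or [And [Not s]]] or [And [And [Not ( [Or [And [Not false]]] )]] and [Not ( [Or [And [Not false]]] )]]]

7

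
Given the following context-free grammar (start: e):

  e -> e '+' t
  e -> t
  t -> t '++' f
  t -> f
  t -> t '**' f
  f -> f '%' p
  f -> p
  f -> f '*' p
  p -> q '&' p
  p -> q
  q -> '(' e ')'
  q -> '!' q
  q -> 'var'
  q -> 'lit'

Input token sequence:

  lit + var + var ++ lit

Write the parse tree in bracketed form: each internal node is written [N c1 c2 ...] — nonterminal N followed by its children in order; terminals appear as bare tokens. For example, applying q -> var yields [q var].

e
e + t
e + t + t
t + t + t
f + t + t
p + t + t
q + t + t
lit + t + t
lit + f + t
lit + p + t
lit + q + t
lit + var + t
lit + var + t ++ f
lit + var + f ++ f
lit + var + p ++ f
lit + var + q ++ f
lit + var + var ++ f
lit + var + var ++ p
lit + var + var ++ q
lit + var + var ++ lit

[e [e [e [t [f [p [q lit]]]]] + [t [f [p [q var]]]]] + [t [t [f [p [q var]]]] ++ [f [p [q lit]]]]]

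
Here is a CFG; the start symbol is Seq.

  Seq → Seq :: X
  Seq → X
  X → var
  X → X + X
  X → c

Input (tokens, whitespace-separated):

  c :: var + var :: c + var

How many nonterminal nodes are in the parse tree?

10

[Seq [Seq [Seq [X c]] :: [X [X var] + [X var]]] :: [X [X c] + [X var]]]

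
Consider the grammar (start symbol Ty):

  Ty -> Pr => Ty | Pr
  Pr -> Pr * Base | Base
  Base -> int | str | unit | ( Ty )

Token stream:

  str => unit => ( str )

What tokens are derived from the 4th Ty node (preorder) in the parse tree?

[Ty [Pr [Base str]] => [Ty [Pr [Base unit]] => [Ty [Pr [Base ( [Ty [Pr [Base str]]] )]]]]]

str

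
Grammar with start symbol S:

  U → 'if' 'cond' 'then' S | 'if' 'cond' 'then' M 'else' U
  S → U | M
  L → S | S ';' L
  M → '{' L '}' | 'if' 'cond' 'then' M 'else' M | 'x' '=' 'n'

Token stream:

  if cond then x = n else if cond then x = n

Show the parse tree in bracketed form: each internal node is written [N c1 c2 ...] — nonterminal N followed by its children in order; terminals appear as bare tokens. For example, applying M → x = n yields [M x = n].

S
U
if cond then M else U
if cond then x = n else U
if cond then x = n else if cond then S
if cond then x = n else if cond then M
if cond then x = n else if cond then x = n

[S [U if cond then [M x = n] else [U if cond then [S [M x = n]]]]]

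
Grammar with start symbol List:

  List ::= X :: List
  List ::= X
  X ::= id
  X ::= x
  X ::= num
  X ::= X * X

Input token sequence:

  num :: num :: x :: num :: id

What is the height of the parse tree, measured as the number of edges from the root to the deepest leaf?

[List [X num] :: [List [X num] :: [List [X x] :: [List [X num] :: [List [X id]]]]]]

6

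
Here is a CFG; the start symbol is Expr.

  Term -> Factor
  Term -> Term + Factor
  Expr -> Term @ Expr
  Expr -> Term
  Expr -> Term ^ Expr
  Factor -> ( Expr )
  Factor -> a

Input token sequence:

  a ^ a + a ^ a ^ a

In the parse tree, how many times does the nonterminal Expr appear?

[Expr [Term [Factor a]] ^ [Expr [Term [Term [Factor a]] + [Factor a]] ^ [Expr [Term [Factor a]] ^ [Expr [Term [Factor a]]]]]]

4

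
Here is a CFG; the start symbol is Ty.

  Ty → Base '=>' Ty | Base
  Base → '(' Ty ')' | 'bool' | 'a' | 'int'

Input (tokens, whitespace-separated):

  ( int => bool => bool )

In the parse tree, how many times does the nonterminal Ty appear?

[Ty [Base ( [Ty [Base int] => [Ty [Base bool] => [Ty [Base bool]]]] )]]

4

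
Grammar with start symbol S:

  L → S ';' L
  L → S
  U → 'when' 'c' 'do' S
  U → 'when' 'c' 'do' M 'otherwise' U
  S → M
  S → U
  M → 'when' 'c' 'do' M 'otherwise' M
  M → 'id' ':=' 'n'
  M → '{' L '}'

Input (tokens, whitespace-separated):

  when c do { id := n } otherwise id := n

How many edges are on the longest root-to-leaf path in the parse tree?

6

[S [M when c do [M { [L [S [M id := n]]] }] otherwise [M id := n]]]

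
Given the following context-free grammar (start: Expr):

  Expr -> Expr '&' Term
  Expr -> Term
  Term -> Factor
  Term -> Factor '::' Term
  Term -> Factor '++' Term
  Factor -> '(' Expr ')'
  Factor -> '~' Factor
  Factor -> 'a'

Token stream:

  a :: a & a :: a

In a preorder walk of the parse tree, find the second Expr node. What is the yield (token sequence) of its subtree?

[Expr [Expr [Term [Factor a] :: [Term [Factor a]]]] & [Term [Factor a] :: [Term [Factor a]]]]

a :: a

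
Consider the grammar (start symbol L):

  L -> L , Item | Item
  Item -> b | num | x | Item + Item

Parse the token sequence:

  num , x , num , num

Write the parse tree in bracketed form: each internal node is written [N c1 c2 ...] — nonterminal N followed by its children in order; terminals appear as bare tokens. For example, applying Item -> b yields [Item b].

L
L , Item
L , Item , Item
L , Item , Item , Item
Item , Item , Item , Item
num , Item , Item , Item
num , x , Item , Item
num , x , num , Item
num , x , num , num

[L [L [L [L [Item num]] , [Item x]] , [Item num]] , [Item num]]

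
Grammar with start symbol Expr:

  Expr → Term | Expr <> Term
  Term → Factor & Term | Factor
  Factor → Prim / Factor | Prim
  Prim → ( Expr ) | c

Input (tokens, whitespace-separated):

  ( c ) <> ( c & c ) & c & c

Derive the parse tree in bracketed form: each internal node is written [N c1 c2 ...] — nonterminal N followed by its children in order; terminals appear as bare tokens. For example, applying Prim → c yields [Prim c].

[Expr [Expr [Term [Factor [Prim ( [Expr [Term [Factor [Prim c]]]] )]]]] <> [Term [Factor [Prim ( [Expr [Term [Factor [Prim c]] & [Term [Factor [Prim c]]]]] )]] & [Term [Factor [Prim c]] & [Term [Factor [Prim c]]]]]]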